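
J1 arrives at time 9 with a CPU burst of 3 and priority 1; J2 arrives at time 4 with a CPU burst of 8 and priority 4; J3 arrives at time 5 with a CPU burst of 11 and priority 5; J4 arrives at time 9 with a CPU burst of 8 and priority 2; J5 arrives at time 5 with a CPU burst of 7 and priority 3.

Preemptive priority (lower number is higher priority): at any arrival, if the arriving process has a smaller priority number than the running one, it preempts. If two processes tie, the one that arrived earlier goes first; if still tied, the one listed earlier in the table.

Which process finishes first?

J1

Gantt: | idle 0-4 | J2 4-5 | J5 5-9 | J1 9-12 | J4 12-20 | J5 20-23 | J2 23-30 | J3 30-41 |
Completion: J1=12  J2=30  J3=41  J4=20  J5=23
Finish order: J1 → J4 → J5 → J2 → J3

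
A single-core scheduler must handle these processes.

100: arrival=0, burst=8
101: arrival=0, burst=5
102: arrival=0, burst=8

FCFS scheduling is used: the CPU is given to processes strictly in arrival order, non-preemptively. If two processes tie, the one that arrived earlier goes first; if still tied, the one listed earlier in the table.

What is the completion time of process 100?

Timeline: | 100 0-8 | 101 8-13 | 102 13-21 |
Completion: 100=8  101=13  102=21
Turnaround (C−A): 100=8  101=13  102=21

8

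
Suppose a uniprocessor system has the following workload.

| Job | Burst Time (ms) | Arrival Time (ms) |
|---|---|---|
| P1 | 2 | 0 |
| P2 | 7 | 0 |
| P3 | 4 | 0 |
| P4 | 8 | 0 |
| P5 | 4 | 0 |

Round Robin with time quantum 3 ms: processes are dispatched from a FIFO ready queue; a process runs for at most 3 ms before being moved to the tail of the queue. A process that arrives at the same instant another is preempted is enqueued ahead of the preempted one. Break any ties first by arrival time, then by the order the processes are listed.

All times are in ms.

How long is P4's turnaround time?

25

Gantt: | P1 0-2 | P2 2-5 | P3 5-8 | P4 8-11 | P5 11-14 | P2 14-17 | P3 17-18 | P4 18-21 | P5 21-22 | P2 22-23 | P4 23-25 |
Completion: P1=2  P2=23  P3=18  P4=25  P5=22
Turnaround (C−A): P1=2  P2=23  P3=18  P4=25  P5=22
Turnaround(P4) = completion − arrival = 25 − 0 = 25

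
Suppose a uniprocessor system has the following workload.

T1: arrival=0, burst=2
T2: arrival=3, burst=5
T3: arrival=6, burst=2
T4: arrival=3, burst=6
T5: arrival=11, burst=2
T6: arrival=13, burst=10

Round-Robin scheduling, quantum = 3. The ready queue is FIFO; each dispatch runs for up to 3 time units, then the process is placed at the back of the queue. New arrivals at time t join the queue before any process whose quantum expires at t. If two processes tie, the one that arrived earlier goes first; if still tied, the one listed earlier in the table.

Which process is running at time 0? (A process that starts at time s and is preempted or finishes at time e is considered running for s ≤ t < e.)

T1

Schedule: | T1 0-2 | idle 2-3 | T2 3-6 | T4 6-9 | T3 9-11 | T2 11-13 | T4 13-16 | T5 16-18 | T6 18-28 |
Completion: T1=2  T2=13  T3=11  T4=16  T5=18  T6=28
Turnaround (C−A): T1=2  T2=10  T3=5  T4=13  T5=7  T6=15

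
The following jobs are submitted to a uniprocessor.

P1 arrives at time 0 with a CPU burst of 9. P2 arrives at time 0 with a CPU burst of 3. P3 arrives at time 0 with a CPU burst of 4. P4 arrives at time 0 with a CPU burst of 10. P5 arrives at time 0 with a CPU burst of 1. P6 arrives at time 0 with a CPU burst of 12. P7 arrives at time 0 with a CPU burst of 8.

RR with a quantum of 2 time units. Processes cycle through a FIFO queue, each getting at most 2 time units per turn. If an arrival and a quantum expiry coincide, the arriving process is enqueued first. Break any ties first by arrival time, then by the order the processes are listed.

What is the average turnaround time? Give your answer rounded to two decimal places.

30.57

Timeline: | P1 0-2 | P2 2-4 | P3 4-6 | P4 6-8 | P5 8-9 | P6 9-11 | P7 11-13 | P1 13-15 | P2 15-16 | P3 16-18 | P4 18-20 | P6 20-22 | P7 22-24 | P1 24-26 | P4 26-28 | P6 28-30 | P7 30-32 | P1 32-34 | P4 34-36 | P6 36-38 | P7 38-40 | P1 40-41 | P4 41-43 | P6 43-47 |
Completion: P1=41  P2=16  P3=18  P4=43  P5=9  P6=47  P7=40
Turnaround times: P1=41, P2=16, P3=18, P4=43, P5=9, P6=47, P7=40
Average turnaround = (41+16+18+43+9+47+40) / 7 = 214/7 = 30.57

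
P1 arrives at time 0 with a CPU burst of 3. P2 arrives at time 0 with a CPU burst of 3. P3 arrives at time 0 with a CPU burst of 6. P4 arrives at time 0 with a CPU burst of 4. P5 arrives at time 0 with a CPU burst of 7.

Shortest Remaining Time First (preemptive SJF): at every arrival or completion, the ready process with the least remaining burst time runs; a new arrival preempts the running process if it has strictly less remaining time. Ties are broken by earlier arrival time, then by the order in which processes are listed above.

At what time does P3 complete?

16

Schedule: | P1 0-3 | P2 3-6 | P4 6-10 | P3 10-16 | P5 16-23 |
Completion: P1=3  P2=6  P3=16  P4=10  P5=23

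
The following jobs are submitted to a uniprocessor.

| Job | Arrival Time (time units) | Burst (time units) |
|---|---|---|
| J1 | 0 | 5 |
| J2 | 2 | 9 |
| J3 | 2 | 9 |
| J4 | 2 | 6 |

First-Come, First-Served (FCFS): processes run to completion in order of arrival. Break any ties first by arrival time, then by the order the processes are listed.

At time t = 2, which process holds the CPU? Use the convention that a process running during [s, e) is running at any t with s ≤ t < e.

J1

Timeline: | J1 0-5 | J2 5-14 | J3 14-23 | J4 23-29 |
Completion: J1=5  J2=14  J3=23  J4=29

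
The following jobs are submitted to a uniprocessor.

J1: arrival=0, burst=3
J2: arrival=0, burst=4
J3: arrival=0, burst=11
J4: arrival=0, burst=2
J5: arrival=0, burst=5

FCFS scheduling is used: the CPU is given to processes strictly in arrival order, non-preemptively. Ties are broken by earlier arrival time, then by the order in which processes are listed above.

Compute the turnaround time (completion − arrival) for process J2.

7

Timeline: | J1 0-3 | J2 3-7 | J3 7-18 | J4 18-20 | J5 20-25 |
Completion: J1=3  J2=7  J3=18  J4=20  J5=25
Turnaround(J2) = completion − arrival = 7 − 0 = 7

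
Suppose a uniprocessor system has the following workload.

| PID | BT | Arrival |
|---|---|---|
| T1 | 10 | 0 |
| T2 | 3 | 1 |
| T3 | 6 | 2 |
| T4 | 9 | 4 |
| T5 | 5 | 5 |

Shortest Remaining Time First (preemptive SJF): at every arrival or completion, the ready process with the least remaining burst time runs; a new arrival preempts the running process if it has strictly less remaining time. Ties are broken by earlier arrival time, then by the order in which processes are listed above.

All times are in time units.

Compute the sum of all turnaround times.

74

Schedule: | T1 0-1 | T2 1-4 | T3 4-10 | T5 10-15 | T1 15-24 | T4 24-33 |
Completion: T1=24  T2=4  T3=10  T4=33  T5=15
Turnaround (C−A): T1=24  T2=3  T3=8  T4=29  T5=10
Turnaround = completion − arrival: T1=24, T2=3, T3=8, T4=29, T5=10
Total turnaround = 24 + 3 + 8 + 29 + 10 = 74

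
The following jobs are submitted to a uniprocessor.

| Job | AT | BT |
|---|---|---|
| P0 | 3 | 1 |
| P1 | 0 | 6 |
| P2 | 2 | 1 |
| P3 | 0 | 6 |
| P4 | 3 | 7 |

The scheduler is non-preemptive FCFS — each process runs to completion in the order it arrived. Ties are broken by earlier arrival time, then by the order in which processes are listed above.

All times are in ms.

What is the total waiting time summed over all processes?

Gantt: | P1 0-6 | P3 6-12 | P2 12-13 | P0 13-14 | P4 14-21 |
Completion: P0=14  P1=6  P2=13  P3=12  P4=21
Turnaround (C−A): P0=11  P1=6  P2=11  P3=12  P4=18
Waiting = turnaround − burst: P0=10, P1=0, P2=10, P3=6, P4=11
Total waiting = 10 + 0 + 10 + 6 + 11 = 37

37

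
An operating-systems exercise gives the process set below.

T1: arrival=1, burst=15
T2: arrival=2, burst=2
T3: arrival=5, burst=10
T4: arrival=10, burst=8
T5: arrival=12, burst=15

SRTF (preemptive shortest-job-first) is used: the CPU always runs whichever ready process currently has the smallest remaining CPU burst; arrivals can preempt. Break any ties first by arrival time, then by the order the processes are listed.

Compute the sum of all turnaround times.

Timeline: | idle 0-1 | T1 1-2 | T2 2-4 | T1 4-5 | T3 5-15 | T4 15-23 | T1 23-36 | T5 36-51 |
Completion: T1=36  T2=4  T3=15  T4=23  T5=51
Turnaround = completion − arrival: T1=35, T2=2, T3=10, T4=13, T5=39
Total turnaround = 35 + 2 + 10 + 13 + 39 = 99

99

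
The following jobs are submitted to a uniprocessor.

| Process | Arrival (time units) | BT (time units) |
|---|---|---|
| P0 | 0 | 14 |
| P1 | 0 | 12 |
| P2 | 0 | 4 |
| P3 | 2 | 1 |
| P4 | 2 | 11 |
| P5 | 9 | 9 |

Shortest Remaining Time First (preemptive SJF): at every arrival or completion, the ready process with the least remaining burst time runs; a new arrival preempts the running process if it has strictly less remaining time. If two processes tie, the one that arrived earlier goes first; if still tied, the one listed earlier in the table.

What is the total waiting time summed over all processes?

Gantt: | P2 0-2 | P3 2-3 | P2 3-5 | P4 5-16 | P5 16-25 | P1 25-37 | P0 37-51 |
Completion: P0=51  P1=37  P2=5  P3=3  P4=16  P5=25
Waiting = turnaround − burst: P0=37, P1=25, P2=1, P3=0, P4=3, P5=7
Total waiting = 37 + 25 + 1 + 0 + 3 + 7 = 73

73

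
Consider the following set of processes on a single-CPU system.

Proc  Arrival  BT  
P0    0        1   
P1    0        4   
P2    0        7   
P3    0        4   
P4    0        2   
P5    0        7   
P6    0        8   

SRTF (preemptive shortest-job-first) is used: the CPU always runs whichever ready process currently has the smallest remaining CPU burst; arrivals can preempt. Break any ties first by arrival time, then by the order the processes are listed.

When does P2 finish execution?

Gantt: | P0 0-1 | P4 1-3 | P1 3-7 | P3 7-11 | P2 11-18 | P5 18-25 | P6 25-33 |
Completion: P0=1  P1=7  P2=18  P3=11  P4=3  P5=25  P6=33

18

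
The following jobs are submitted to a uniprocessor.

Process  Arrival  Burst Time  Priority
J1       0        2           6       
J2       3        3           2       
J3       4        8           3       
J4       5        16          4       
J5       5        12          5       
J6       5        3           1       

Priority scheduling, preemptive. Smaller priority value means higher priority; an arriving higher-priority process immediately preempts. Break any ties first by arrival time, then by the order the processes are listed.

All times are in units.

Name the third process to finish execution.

Gantt: | J1 0-2 | idle 2-3 | J2 3-5 | J6 5-8 | J2 8-9 | J3 9-17 | J4 17-33 | J5 33-45 |
Completion: J1=2  J2=9  J3=17  J4=33  J5=45  J6=8
Turnaround (C−A): J1=2  J2=6  J3=13  J4=28  J5=40  J6=3
Finish order: J1 → J6 → J2 → J3 → J4 → J5

J2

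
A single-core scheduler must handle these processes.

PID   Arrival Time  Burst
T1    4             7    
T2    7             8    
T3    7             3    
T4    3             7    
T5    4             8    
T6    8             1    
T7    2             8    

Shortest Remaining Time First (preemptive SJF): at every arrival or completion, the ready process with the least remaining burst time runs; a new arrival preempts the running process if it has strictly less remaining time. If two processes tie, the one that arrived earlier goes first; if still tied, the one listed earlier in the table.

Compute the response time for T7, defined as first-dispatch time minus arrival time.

0

Schedule: | idle 0-2 | T7 2-8 | T6 8-9 | T7 9-11 | T3 11-14 | T4 14-21 | T1 21-28 | T5 28-36 | T2 36-44 |
Completion: T1=28  T2=44  T3=14  T4=21  T5=36  T6=9  T7=11
Response(T7) = first start − arrival = 2 − 2 = 0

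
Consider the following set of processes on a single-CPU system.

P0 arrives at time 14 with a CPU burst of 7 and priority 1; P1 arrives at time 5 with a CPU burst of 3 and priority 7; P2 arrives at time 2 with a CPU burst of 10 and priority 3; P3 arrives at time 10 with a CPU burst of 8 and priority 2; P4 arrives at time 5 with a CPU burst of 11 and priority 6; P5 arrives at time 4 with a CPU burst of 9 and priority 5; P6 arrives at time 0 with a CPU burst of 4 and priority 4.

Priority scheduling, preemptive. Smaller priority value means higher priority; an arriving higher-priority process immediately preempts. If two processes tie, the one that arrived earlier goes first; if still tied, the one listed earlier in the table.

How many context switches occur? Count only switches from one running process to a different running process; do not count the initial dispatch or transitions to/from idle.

Timeline: | P6 0-2 | P2 2-10 | P3 10-14 | P0 14-21 | P3 21-25 | P2 25-27 | P6 27-29 | P5 29-38 | P4 38-49 | P1 49-52 |
Completion: P0=21  P1=52  P2=27  P3=25  P4=49  P5=38  P6=29
Turnaround (C−A): P0=7  P1=47  P2=25  P3=15  P4=44  P5=34  P6=29

9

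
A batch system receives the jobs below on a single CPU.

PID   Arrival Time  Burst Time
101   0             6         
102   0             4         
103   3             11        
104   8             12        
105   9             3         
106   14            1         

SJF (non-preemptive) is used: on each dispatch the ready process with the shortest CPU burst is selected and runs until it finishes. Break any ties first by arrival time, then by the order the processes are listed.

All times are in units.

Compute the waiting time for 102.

Schedule: | 102 0-4 | 101 4-10 | 105 10-13 | 103 13-24 | 106 24-25 | 104 25-37 |
Completion: 101=10  102=4  103=24  104=37  105=13  106=25
Turnaround (C−A): 101=10  102=4  103=21  104=29  105=4  106=11
Waiting(102) = turnaround − burst = 4 − 4 = 0

0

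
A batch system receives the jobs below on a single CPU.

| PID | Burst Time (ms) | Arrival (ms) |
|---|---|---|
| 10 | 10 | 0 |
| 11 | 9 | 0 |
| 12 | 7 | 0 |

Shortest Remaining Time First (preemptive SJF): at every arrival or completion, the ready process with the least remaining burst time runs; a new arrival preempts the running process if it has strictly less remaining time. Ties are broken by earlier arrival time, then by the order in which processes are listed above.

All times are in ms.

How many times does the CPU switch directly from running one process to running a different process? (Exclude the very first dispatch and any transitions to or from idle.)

2

Schedule: | 12 0-7 | 11 7-16 | 10 16-26 |
Completion: 10=26  11=16  12=7
Turnaround (C−A): 10=26  11=16  12=7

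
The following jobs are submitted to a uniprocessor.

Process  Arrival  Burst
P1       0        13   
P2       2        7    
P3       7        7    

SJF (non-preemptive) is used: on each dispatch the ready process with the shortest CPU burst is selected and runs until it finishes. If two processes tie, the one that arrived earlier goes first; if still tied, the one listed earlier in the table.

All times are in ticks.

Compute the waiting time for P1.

0

Schedule: | P1 0-13 | P2 13-20 | P3 20-27 |
Completion: P1=13  P2=20  P3=27
Waiting(P1) = turnaround − burst = 13 − 13 = 0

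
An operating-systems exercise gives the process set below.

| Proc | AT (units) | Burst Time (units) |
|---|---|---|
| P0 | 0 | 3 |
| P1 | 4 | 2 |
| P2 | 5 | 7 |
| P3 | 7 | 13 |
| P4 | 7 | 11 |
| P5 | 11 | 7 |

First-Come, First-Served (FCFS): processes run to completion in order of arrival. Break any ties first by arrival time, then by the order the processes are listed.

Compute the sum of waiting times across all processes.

52

Schedule: | P0 0-3 | idle 3-4 | P1 4-6 | P2 6-13 | P3 13-26 | P4 26-37 | P5 37-44 |
Completion: P0=3  P1=6  P2=13  P3=26  P4=37  P5=44
Turnaround (C−A): P0=3  P1=2  P2=8  P3=19  P4=30  P5=33
Waiting = turnaround − burst: P0=0, P1=0, P2=1, P3=6, P4=19, P5=26
Total waiting = 0 + 0 + 1 + 6 + 19 + 26 = 52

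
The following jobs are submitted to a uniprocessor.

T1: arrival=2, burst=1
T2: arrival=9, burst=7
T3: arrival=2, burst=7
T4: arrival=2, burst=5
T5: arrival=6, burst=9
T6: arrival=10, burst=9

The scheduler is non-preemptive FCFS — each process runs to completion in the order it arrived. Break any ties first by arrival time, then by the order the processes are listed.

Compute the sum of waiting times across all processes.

54

Timeline: | idle 0-2 | T1 2-3 | T3 3-10 | T4 10-15 | T5 15-24 | T2 24-31 | T6 31-40 |
Completion: T1=3  T2=31  T3=10  T4=15  T5=24  T6=40
Turnaround (C−A): T1=1  T2=22  T3=8  T4=13  T5=18  T6=30
Waiting = turnaround − burst: T1=0, T2=15, T3=1, T4=8, T5=9, T6=21
Total waiting = 0 + 15 + 1 + 8 + 9 + 21 = 54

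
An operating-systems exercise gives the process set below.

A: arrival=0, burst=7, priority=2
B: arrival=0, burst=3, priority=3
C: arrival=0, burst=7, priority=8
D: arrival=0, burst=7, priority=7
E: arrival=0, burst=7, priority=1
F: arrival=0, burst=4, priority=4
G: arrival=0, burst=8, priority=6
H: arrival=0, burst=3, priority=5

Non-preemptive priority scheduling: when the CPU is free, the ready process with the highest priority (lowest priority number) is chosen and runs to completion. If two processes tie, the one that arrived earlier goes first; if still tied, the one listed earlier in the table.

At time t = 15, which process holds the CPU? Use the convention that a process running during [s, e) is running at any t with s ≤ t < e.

B

Schedule: | E 0-7 | A 7-14 | B 14-17 | F 17-21 | H 21-24 | G 24-32 | D 32-39 | C 39-46 |
Completion: A=14  B=17  C=46  D=39  E=7  F=21  G=32  H=24
Turnaround (C−A): A=14  B=17  C=46  D=39  E=7  F=21  G=32  H=24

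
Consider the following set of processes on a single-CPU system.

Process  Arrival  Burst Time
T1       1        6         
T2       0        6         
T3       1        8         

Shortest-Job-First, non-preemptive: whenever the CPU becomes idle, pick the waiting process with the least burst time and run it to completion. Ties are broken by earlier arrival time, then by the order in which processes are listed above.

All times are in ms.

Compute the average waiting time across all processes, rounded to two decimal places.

Timeline: | T2 0-6 | T1 6-12 | T3 12-20 |
Completion: T1=12  T2=6  T3=20
Waiting times: T1=5, T2=0, T3=11
Average waiting = (5+0+11) / 3 = 16/3 = 5.33

5.33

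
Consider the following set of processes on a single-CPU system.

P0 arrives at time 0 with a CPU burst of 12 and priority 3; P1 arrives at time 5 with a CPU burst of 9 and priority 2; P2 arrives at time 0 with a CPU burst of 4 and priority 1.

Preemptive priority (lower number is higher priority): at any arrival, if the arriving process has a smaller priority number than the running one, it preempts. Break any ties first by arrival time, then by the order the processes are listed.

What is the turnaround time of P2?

Schedule: | P2 0-4 | P0 4-5 | P1 5-14 | P0 14-25 |
Completion: P0=25  P1=14  P2=4
Turnaround (C−A): P0=25  P1=9  P2=4
Turnaround(P2) = completion − arrival = 4 − 0 = 4

4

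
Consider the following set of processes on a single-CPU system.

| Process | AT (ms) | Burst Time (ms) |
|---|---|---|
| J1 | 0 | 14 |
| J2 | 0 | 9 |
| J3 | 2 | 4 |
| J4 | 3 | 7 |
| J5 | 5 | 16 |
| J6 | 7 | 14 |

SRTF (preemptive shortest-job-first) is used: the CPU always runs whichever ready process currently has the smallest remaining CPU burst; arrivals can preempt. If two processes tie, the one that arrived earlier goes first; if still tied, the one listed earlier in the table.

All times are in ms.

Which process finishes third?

Gantt: | J2 0-2 | J3 2-6 | J2 6-13 | J4 13-20 | J1 20-34 | J6 34-48 | J5 48-64 |
Completion: J1=34  J2=13  J3=6  J4=20  J5=64  J6=48
Turnaround (C−A): J1=34  J2=13  J3=4  J4=17  J5=59  J6=41
Finish order: J3 → J2 → J4 → J1 → J6 → J5

J4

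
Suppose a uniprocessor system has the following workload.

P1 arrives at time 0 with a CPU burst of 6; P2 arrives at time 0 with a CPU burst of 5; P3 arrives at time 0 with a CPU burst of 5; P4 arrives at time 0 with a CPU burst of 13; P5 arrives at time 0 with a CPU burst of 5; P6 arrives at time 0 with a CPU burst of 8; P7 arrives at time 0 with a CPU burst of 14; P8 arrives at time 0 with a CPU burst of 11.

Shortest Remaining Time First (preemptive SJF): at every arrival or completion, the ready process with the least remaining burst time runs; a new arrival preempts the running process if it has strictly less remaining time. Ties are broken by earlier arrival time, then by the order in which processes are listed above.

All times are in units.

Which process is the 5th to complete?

Timeline: | P2 0-5 | P3 5-10 | P5 10-15 | P1 15-21 | P6 21-29 | P8 29-40 | P4 40-53 | P7 53-67 |
Completion: P1=21  P2=5  P3=10  P4=53  P5=15  P6=29  P7=67  P8=40
Finish order: P2 → P3 → P5 → P1 → P6 → P8 → P4 → P7

P6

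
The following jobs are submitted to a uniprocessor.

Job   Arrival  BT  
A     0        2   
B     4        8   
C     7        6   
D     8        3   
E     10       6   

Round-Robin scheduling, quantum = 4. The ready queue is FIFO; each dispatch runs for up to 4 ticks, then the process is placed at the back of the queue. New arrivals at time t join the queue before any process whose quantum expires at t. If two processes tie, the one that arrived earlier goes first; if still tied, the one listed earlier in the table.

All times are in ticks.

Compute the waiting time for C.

Schedule: | A 0-2 | idle 2-4 | B 4-8 | C 8-12 | D 12-15 | B 15-19 | E 19-23 | C 23-25 | E 25-27 |
Completion: A=2  B=19  C=25  D=15  E=27
Turnaround (C−A): A=2  B=15  C=18  D=7  E=17
Waiting(C) = turnaround − burst = 18 − 6 = 12

12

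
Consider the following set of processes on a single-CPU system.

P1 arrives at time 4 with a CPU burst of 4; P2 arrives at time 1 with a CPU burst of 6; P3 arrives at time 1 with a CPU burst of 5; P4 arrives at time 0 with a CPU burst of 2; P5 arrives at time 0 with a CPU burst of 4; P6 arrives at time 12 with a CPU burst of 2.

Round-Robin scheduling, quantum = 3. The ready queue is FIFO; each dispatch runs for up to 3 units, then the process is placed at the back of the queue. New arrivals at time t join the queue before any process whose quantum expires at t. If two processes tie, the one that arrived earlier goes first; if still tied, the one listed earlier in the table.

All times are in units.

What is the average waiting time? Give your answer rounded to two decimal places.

Schedule: | P4 0-2 | P5 2-5 | P2 5-8 | P3 8-11 | P1 11-14 | P5 14-15 | P2 15-18 | P3 18-20 | P6 20-22 | P1 22-23 |
Completion: P1=23  P2=18  P3=20  P4=2  P5=15  P6=22
Waiting times: P1=15, P2=11, P3=14, P4=0, P5=11, P6=8
Average waiting = (15+11+14+0+11+8) / 6 = 59/6 = 9.83

9.83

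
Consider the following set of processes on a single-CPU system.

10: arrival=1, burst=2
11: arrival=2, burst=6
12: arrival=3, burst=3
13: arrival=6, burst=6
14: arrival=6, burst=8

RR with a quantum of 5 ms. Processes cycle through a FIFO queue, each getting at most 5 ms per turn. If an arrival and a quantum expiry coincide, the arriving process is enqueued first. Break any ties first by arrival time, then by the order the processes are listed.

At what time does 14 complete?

Gantt: | idle 0-1 | 10 1-3 | 11 3-8 | 12 8-11 | 13 11-16 | 14 16-21 | 11 21-22 | 13 22-23 | 14 23-26 |
Completion: 10=3  11=22  12=11  13=23  14=26

26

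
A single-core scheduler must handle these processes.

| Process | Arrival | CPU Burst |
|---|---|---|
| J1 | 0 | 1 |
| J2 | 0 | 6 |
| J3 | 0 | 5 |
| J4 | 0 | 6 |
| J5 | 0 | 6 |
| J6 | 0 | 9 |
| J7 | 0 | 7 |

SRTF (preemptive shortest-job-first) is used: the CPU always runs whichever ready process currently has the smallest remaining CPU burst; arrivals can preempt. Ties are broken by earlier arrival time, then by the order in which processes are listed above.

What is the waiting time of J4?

12

Timeline: | J1 0-1 | J3 1-6 | J2 6-12 | J4 12-18 | J5 18-24 | J7 24-31 | J6 31-40 |
Completion: J1=1  J2=12  J3=6  J4=18  J5=24  J6=40  J7=31
Waiting(J4) = turnaround − burst = 18 − 6 = 12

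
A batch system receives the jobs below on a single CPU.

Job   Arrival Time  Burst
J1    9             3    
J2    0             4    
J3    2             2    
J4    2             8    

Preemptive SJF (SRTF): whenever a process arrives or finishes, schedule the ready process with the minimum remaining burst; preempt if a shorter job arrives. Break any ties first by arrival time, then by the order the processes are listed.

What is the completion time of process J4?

Gantt: | J2 0-4 | J3 4-6 | J4 6-9 | J1 9-12 | J4 12-17 |
Completion: J1=12  J2=4  J3=6  J4=17

17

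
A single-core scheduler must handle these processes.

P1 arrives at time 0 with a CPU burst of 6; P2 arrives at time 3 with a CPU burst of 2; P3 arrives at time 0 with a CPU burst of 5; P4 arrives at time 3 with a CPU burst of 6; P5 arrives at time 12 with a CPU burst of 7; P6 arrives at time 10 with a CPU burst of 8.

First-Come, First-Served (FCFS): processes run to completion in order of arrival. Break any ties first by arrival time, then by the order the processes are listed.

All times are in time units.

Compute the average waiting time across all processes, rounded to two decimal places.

8.00

Timeline: | P1 0-6 | P3 6-11 | P2 11-13 | P4 13-19 | P6 19-27 | P5 27-34 |
Completion: P1=6  P2=13  P3=11  P4=19  P5=34  P6=27
Turnaround (C−A): P1=6  P2=10  P3=11  P4=16  P5=22  P6=17
Waiting times: P1=0, P2=8, P3=6, P4=10, P5=15, P6=9
Average waiting = (0+8+6+10+15+9) / 6 = 48/6 = 8.00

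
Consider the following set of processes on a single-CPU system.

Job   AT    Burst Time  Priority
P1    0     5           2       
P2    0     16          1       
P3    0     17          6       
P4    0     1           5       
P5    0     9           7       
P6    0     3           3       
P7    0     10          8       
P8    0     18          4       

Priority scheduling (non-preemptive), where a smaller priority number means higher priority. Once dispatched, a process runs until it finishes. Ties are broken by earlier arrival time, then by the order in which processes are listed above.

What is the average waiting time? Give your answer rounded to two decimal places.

Schedule: | P2 0-16 | P1 16-21 | P6 21-24 | P8 24-42 | P4 42-43 | P3 43-60 | P5 60-69 | P7 69-79 |
Completion: P1=21  P2=16  P3=60  P4=43  P5=69  P6=24  P7=79  P8=42
Turnaround (C−A): P1=21  P2=16  P3=60  P4=43  P5=69  P6=24  P7=79  P8=42
Waiting times: P1=16, P2=0, P3=43, P4=42, P5=60, P6=21, P7=69, P8=24
Average waiting = (16+0+43+42+60+21+69+24) / 8 = 275/8 = 34.38

34.38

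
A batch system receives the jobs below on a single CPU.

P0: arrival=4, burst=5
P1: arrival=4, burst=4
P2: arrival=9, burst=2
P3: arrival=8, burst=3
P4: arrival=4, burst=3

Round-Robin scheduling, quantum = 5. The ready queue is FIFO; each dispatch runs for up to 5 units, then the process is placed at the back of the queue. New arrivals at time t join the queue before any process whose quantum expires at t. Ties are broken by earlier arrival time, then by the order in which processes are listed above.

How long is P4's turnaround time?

Timeline: | idle 0-4 | P0 4-9 | P1 9-13 | P4 13-16 | P3 16-19 | P2 19-21 |
Completion: P0=9  P1=13  P2=21  P3=19  P4=16
Turnaround(P4) = completion − arrival = 16 − 4 = 12

12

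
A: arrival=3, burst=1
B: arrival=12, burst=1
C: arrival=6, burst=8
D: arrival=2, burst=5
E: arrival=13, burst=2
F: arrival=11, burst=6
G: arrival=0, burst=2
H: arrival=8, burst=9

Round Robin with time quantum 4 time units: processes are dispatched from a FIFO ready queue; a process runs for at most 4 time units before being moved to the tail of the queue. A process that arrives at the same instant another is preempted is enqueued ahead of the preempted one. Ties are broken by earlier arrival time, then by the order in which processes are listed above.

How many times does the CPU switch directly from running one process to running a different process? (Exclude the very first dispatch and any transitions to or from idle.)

12

Gantt: | G 0-2 | D 2-6 | A 6-7 | C 7-11 | D 11-12 | H 12-16 | F 16-20 | C 20-24 | B 24-25 | E 25-27 | H 27-31 | F 31-33 | H 33-34 |
Completion: A=7  B=25  C=24  D=12  E=27  F=33  G=2  H=34
Turnaround (C−A): A=4  B=13  C=18  D=10  E=14  F=22  G=2  H=26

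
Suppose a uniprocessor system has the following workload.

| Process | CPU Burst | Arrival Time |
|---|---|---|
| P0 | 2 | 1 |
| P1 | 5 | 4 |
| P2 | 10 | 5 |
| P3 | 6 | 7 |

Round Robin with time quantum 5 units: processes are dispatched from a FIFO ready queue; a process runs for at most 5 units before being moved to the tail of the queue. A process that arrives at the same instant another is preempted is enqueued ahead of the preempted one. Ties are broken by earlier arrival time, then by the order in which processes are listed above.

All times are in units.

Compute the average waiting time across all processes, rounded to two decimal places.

5.25

Timeline: | idle 0-1 | P0 1-3 | idle 3-4 | P1 4-9 | P2 9-14 | P3 14-19 | P2 19-24 | P3 24-25 |
Completion: P0=3  P1=9  P2=24  P3=25
Turnaround (C−A): P0=2  P1=5  P2=19  P3=18
Waiting times: P0=0, P1=0, P2=9, P3=12
Average waiting = (0+0+9+12) / 4 = 21/4 = 5.25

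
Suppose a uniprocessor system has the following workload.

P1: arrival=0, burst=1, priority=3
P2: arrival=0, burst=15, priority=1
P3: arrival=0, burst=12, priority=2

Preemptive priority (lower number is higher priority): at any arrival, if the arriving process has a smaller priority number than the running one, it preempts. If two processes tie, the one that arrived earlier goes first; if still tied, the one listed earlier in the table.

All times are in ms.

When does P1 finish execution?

Schedule: | P2 0-15 | P3 15-27 | P1 27-28 |
Completion: P1=28  P2=15  P3=27

28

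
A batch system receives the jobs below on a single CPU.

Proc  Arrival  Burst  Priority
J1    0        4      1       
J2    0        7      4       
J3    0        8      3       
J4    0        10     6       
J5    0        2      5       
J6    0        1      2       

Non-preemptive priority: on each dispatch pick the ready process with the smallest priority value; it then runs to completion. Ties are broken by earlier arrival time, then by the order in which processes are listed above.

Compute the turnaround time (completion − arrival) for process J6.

5

Timeline: | J1 0-4 | J6 4-5 | J3 5-13 | J2 13-20 | J5 20-22 | J4 22-32 |
Completion: J1=4  J2=20  J3=13  J4=32  J5=22  J6=5
Turnaround (C−A): J1=4  J2=20  J3=13  J4=32  J5=22  J6=5
Turnaround(J6) = completion − arrival = 5 − 0 = 5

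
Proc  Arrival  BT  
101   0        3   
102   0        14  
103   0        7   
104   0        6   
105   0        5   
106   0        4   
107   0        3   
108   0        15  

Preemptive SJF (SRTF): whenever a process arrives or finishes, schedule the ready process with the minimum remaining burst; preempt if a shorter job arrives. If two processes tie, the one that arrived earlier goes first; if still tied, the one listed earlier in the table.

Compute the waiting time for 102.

28

Schedule: | 101 0-3 | 107 3-6 | 106 6-10 | 105 10-15 | 104 15-21 | 103 21-28 | 102 28-42 | 108 42-57 |
Completion: 101=3  102=42  103=28  104=21  105=15  106=10  107=6  108=57
Waiting(102) = turnaround − burst = 42 − 14 = 28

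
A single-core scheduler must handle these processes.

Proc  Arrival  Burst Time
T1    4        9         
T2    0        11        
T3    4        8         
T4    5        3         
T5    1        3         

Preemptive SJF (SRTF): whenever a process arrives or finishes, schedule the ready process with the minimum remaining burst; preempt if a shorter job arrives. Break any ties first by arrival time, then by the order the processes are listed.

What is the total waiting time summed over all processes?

37

Gantt: | T2 0-1 | T5 1-4 | T3 4-5 | T4 5-8 | T3 8-15 | T1 15-24 | T2 24-34 |
Completion: T1=24  T2=34  T3=15  T4=8  T5=4
Turnaround (C−A): T1=20  T2=34  T3=11  T4=3  T5=3
Waiting = turnaround − burst: T1=11, T2=23, T3=3, T4=0, T5=0
Total waiting = 11 + 23 + 3 + 0 + 0 = 37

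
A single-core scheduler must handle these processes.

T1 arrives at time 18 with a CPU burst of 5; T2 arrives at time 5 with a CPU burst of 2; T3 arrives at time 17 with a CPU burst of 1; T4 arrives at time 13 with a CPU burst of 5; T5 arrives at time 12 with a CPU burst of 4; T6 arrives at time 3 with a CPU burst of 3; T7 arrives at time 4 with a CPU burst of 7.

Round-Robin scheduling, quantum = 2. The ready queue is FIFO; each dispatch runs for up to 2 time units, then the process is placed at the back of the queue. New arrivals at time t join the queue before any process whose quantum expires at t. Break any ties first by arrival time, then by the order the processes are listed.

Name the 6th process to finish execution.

Gantt: | idle 0-3 | T6 3-5 | T7 5-7 | T2 7-9 | T6 9-10 | T7 10-12 | T5 12-14 | T7 14-16 | T4 16-18 | T5 18-20 | T7 20-21 | T3 21-22 | T1 22-24 | T4 24-26 | T1 26-28 | T4 28-29 | T1 29-30 |
Completion: T1=30  T2=9  T3=22  T4=29  T5=20  T6=10  T7=21
Finish order: T2 → T6 → T5 → T7 → T3 → T4 → T1

T4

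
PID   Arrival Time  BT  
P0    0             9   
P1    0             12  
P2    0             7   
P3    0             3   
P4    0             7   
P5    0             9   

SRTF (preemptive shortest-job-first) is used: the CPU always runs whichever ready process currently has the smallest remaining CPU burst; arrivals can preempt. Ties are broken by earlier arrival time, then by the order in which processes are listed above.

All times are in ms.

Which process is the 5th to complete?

P5

Gantt: | P3 0-3 | P2 3-10 | P4 10-17 | P0 17-26 | P5 26-35 | P1 35-47 |
Completion: P0=26  P1=47  P2=10  P3=3  P4=17  P5=35
Turnaround (C−A): P0=26  P1=47  P2=10  P3=3  P4=17  P5=35
Finish order: P3 → P2 → P4 → P0 → P5 → P1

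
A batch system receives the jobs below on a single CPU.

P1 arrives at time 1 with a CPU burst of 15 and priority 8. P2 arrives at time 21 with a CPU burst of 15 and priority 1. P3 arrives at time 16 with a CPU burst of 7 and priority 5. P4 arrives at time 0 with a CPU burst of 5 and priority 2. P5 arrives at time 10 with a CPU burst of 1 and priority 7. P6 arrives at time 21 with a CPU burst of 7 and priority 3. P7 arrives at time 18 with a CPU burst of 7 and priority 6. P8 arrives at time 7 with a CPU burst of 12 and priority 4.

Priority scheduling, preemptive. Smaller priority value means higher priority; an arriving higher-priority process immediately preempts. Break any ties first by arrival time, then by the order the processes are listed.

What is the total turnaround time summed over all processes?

Schedule: | P4 0-5 | P1 5-7 | P8 7-19 | P3 19-21 | P2 21-36 | P6 36-43 | P3 43-48 | P7 48-55 | P5 55-56 | P1 56-69 |
Completion: P1=69  P2=36  P3=48  P4=5  P5=56  P6=43  P7=55  P8=19
Turnaround (C−A): P1=68  P2=15  P3=32  P4=5  P5=46  P6=22  P7=37  P8=12
Turnaround = completion − arrival: P1=68, P2=15, P3=32, P4=5, P5=46, P6=22, P7=37, P8=12
Total turnaround = 68 + 15 + 32 + 5 + 46 + 22 + 37 + 12 = 237

237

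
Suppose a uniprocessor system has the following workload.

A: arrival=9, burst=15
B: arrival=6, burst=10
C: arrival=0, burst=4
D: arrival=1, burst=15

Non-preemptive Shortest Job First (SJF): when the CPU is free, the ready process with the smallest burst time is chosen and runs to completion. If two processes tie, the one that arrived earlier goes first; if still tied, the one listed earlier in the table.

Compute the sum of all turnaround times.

80

Gantt: | C 0-4 | D 4-19 | B 19-29 | A 29-44 |
Completion: A=44  B=29  C=4  D=19
Turnaround = completion − arrival: A=35, B=23, C=4, D=18
Total turnaround = 35 + 23 + 4 + 18 = 80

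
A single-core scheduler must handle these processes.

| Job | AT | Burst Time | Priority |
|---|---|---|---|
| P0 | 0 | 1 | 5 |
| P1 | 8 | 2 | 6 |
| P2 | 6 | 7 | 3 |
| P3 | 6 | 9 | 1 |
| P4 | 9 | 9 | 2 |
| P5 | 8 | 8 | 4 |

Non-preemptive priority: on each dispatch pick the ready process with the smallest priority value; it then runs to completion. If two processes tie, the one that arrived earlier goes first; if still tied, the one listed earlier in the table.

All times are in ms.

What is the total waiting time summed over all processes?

78

Gantt: | P0 0-1 | idle 1-6 | P3 6-15 | P4 15-24 | P2 24-31 | P5 31-39 | P1 39-41 |
Completion: P0=1  P1=41  P2=31  P3=15  P4=24  P5=39
Turnaround (C−A): P0=1  P1=33  P2=25  P3=9  P4=15  P5=31
Waiting = turnaround − burst: P0=0, P1=31, P2=18, P3=0, P4=6, P5=23
Total waiting = 0 + 31 + 18 + 0 + 6 + 23 = 78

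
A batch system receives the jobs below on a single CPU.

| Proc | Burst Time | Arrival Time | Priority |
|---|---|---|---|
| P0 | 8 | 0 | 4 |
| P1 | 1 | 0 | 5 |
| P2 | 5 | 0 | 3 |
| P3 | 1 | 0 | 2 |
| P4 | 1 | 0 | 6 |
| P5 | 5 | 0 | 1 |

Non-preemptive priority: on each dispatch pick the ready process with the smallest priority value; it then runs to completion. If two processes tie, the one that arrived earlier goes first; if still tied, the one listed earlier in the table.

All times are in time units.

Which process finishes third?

Schedule: | P5 0-5 | P3 5-6 | P2 6-11 | P0 11-19 | P1 19-20 | P4 20-21 |
Completion: P0=19  P1=20  P2=11  P3=6  P4=21  P5=5
Finish order: P5 → P3 → P2 → P0 → P1 → P4

P2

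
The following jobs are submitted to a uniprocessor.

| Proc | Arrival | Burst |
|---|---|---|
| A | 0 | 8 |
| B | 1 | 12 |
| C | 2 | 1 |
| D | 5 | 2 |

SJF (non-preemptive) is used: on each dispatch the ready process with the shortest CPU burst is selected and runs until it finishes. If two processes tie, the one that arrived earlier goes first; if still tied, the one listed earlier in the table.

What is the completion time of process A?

8

Gantt: | A 0-8 | C 8-9 | D 9-11 | B 11-23 |
Completion: A=8  B=23  C=9  D=11
Turnaround (C−A): A=8  B=22  C=7  D=6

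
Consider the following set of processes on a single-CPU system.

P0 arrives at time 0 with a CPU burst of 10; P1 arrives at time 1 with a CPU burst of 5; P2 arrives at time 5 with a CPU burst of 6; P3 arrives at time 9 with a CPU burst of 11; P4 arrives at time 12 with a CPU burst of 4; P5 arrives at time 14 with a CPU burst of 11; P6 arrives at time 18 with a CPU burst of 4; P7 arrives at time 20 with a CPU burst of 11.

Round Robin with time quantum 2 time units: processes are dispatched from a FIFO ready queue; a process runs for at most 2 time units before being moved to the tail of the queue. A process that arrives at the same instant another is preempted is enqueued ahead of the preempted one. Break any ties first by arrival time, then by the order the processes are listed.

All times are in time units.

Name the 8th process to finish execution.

Timeline: | P0 0-2 | P1 2-4 | P0 4-6 | P1 6-8 | P2 8-10 | P0 10-12 | P1 12-13 | P3 13-15 | P2 15-17 | P4 17-19 | P0 19-21 | P5 21-23 | P3 23-25 | P2 25-27 | P6 27-29 | P4 29-31 | P7 31-33 | P0 33-35 | P5 35-37 | P3 37-39 | P6 39-41 | P7 41-43 | P5 43-45 | P3 45-47 | P7 47-49 | P5 49-51 | P3 51-53 | P7 53-55 | P5 55-57 | P3 57-58 | P7 58-60 | P5 60-61 | P7 61-62 |
Completion: P0=35  P1=13  P2=27  P3=58  P4=31  P5=61  P6=41  P7=62
Turnaround (C−A): P0=35  P1=12  P2=22  P3=49  P4=19  P5=47  P6=23  P7=42
Finish order: P1 → P2 → P4 → P0 → P6 → P3 → P5 → P7

P7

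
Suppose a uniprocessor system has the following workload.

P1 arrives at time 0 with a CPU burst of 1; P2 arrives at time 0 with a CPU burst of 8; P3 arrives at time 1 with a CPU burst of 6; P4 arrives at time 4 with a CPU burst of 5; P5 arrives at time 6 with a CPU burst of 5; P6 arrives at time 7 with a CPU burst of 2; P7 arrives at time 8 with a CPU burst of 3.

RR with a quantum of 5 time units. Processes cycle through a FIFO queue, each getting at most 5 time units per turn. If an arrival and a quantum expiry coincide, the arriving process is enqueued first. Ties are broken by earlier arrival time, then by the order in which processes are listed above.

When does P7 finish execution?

Schedule: | P1 0-1 | P2 1-6 | P3 6-11 | P4 11-16 | P5 16-21 | P2 21-24 | P6 24-26 | P7 26-29 | P3 29-30 |
Completion: P1=1  P2=24  P3=30  P4=16  P5=21  P6=26  P7=29

29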